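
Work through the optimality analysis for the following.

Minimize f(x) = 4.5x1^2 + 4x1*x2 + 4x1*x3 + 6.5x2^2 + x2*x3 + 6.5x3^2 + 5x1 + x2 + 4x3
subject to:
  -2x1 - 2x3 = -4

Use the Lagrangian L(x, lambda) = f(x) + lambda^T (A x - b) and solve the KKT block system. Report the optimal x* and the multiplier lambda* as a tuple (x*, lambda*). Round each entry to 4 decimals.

Form the Lagrangian:
  L(x, lambda) = (1/2) x^T Q x + c^T x + lambda^T (A x - b)
Stationarity (grad_x L = 0): Q x + c + A^T lambda = 0.
Primal feasibility: A x = b.

This gives the KKT block system:
  [ Q   A^T ] [ x     ]   [-c ]
  [ A    0  ] [ lambda ] = [ b ]

Solving the linear system:
  x*      = (1.3295, -0.5376, 0.6705)
  lambda* = (8.7486)
  f(x*)   = 21.8931

x* = (1.3295, -0.5376, 0.6705), lambda* = (8.7486)


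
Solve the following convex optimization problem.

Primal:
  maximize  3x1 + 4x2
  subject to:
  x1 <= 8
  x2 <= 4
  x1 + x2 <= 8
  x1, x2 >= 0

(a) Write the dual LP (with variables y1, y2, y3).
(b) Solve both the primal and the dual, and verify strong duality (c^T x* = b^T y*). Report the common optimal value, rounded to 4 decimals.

The standard primal-dual pair for 'max c^T x s.t. A x <= b, x >= 0' is:
  Dual:  min b^T y  s.t.  A^T y >= c,  y >= 0.

So the dual LP is:
  minimize  8y1 + 4y2 + 8y3
  subject to:
    y1 + y3 >= 3
    y2 + y3 >= 4
    y1, y2, y3 >= 0

Solving the primal: x* = (4, 4).
  primal value c^T x* = 28.
Solving the dual: y* = (0, 1, 3).
  dual value b^T y* = 28.
Strong duality: c^T x* = b^T y*. Confirmed.

28


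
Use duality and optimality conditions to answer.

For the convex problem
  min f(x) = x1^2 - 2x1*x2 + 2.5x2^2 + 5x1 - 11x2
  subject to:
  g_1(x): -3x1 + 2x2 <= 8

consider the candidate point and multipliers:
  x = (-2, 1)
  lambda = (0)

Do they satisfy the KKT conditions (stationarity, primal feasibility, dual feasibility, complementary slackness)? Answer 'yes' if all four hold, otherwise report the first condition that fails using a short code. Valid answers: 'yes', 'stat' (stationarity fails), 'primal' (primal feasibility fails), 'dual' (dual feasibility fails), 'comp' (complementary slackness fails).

Gradient of f: grad f(x) = Q x + c = (-1, -2)
Constraint values g_i(x) = a_i^T x - b_i:
  g_1((-2, 1)) = 0
Stationarity residual: grad f(x) + sum_i lambda_i a_i = (-1, -2)
  -> stationarity FAILS
Primal feasibility (all g_i <= 0): OK
Dual feasibility (all lambda_i >= 0): OK
Complementary slackness (lambda_i * g_i(x) = 0 for all i): OK

Verdict: the first failing condition is stationarity -> stat.

stat


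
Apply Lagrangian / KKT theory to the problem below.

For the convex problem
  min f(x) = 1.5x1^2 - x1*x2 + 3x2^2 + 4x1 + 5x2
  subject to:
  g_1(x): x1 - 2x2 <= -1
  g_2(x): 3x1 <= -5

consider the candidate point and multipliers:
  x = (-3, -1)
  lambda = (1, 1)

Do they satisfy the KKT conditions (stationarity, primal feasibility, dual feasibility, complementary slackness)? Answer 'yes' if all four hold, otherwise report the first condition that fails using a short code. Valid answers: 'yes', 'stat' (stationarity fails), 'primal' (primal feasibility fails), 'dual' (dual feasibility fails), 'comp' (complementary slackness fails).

Gradient of f: grad f(x) = Q x + c = (-4, 2)
Constraint values g_i(x) = a_i^T x - b_i:
  g_1((-3, -1)) = 0
  g_2((-3, -1)) = -4
Stationarity residual: grad f(x) + sum_i lambda_i a_i = (0, 0)
  -> stationarity OK
Primal feasibility (all g_i <= 0): OK
Dual feasibility (all lambda_i >= 0): OK
Complementary slackness (lambda_i * g_i(x) = 0 for all i): FAILS

Verdict: the first failing condition is complementary_slackness -> comp.

comp


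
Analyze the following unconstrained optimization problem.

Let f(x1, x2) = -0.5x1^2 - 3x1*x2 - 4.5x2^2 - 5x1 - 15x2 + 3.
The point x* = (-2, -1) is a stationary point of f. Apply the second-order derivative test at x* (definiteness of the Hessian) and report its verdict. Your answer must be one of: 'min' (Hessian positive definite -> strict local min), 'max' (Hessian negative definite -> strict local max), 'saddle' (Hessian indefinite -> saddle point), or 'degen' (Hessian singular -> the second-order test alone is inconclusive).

Compute the Hessian H = grad^2 f:
  H = [[-1, -3], [-3, -9]]
Verify stationarity: grad f(x*) = H x* + g = (0, 0).
Eigenvalues of H: -10, 0.
H has a zero eigenvalue (singular; negative semidefinite but not definite), so H is neither positive definite, negative definite, nor indefinite. The second-order test alone is inconclusive -> degen.
(Indeed, f is constant along the null direction of H through x*, so x* is not a strict local extremum.)

degen


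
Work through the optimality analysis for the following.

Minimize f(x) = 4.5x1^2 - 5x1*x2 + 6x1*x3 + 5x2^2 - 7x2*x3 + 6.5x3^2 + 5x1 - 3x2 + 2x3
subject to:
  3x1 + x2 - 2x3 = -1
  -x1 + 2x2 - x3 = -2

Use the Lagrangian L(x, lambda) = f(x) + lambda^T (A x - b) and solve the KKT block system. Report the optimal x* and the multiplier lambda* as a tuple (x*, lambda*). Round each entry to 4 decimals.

Form the Lagrangian:
  L(x, lambda) = (1/2) x^T Q x + c^T x + lambda^T (A x - b)
Stationarity (grad_x L = 0): Q x + c + A^T lambda = 0.
Primal feasibility: A x = b.

This gives the KKT block system:
  [ Q   A^T ] [ x     ]   [-c ]
  [ A    0  ] [ lambda ] = [ b ]

Solving the linear system:
  x*      = (-0.1448, -1.2414, -0.3379)
  lambda* = (-0.4897, 6.4069)
  f(x*)   = 7.3241

x* = (-0.1448, -1.2414, -0.3379), lambda* = (-0.4897, 6.4069)


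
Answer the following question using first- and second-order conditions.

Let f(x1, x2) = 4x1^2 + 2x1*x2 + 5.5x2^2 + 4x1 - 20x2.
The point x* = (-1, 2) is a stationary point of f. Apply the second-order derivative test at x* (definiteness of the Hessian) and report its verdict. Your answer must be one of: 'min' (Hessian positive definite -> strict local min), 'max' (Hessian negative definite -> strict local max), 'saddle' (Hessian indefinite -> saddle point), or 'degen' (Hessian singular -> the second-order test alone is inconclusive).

Compute the Hessian H = grad^2 f:
  H = [[8, 2], [2, 11]]
Verify stationarity: grad f(x*) = H x* + g = (0, 0).
Eigenvalues of H: 7, 12.
Both eigenvalues > 0, so H is positive definite -> x* is a strict local min.

min


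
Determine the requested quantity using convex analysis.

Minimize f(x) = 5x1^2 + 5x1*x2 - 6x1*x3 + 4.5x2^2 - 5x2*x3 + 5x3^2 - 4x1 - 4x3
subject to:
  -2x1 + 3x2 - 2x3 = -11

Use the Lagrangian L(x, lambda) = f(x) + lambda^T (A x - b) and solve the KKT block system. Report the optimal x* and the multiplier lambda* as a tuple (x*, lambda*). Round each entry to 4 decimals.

Form the Lagrangian:
  L(x, lambda) = (1/2) x^T Q x + c^T x + lambda^T (A x - b)
Stationarity (grad_x L = 0): Q x + c + A^T lambda = 0.
Primal feasibility: A x = b.

This gives the KKT block system:
  [ Q   A^T ] [ x     ]   [-c ]
  [ A    0  ] [ lambda ] = [ b ]

Solving the linear system:
  x*      = (2.3072, -1.012, 1.6747)
  lambda* = (1.9819)
  f(x*)   = 2.9367

x* = (2.3072, -1.012, 1.6747), lambda* = (1.9819)


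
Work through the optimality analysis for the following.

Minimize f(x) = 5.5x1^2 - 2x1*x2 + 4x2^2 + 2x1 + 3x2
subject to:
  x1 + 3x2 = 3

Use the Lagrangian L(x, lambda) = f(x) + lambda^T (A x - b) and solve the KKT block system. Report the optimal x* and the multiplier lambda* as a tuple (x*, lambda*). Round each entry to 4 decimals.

Form the Lagrangian:
  L(x, lambda) = (1/2) x^T Q x + c^T x + lambda^T (A x - b)
Stationarity (grad_x L = 0): Q x + c + A^T lambda = 0.
Primal feasibility: A x = b.

This gives the KKT block system:
  [ Q   A^T ] [ x     ]   [-c ]
  [ A    0  ] [ lambda ] = [ b ]

Solving the linear system:
  x*      = (0.2773, 0.9076)
  lambda* = (-3.2353)
  f(x*)   = 6.4916

x* = (0.2773, 0.9076), lambda* = (-3.2353)


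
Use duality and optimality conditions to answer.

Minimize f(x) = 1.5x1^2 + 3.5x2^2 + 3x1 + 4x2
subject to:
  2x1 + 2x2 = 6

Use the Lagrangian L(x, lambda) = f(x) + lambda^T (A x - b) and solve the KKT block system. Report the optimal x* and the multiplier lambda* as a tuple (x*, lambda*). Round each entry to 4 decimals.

Form the Lagrangian:
  L(x, lambda) = (1/2) x^T Q x + c^T x + lambda^T (A x - b)
Stationarity (grad_x L = 0): Q x + c + A^T lambda = 0.
Primal feasibility: A x = b.

This gives the KKT block system:
  [ Q   A^T ] [ x     ]   [-c ]
  [ A    0  ] [ lambda ] = [ b ]

Solving the linear system:
  x*      = (2.2, 0.8)
  lambda* = (-4.8)
  f(x*)   = 19.3

x* = (2.2, 0.8), lambda* = (-4.8)


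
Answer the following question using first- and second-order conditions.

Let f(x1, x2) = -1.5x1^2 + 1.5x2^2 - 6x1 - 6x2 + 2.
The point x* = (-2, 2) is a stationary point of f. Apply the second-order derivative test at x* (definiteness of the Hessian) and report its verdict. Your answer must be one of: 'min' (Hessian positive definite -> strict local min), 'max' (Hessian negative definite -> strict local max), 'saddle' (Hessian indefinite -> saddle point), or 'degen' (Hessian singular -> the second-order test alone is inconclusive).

Compute the Hessian H = grad^2 f:
  H = [[-3, 0], [0, 3]]
Verify stationarity: grad f(x*) = H x* + g = (0, 0).
Eigenvalues of H: -3, 3.
Eigenvalues have mixed signs, so H is indefinite -> x* is a saddle point.

saddle


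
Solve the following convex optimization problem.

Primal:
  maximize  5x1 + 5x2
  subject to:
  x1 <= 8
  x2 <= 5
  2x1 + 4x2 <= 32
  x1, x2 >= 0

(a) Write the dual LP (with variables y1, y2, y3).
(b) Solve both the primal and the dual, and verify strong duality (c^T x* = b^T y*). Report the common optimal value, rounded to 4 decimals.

The standard primal-dual pair for 'max c^T x s.t. A x <= b, x >= 0' is:
  Dual:  min b^T y  s.t.  A^T y >= c,  y >= 0.

So the dual LP is:
  minimize  8y1 + 5y2 + 32y3
  subject to:
    y1 + 2y3 >= 5
    y2 + 4y3 >= 5
    y1, y2, y3 >= 0

Solving the primal: x* = (8, 4).
  primal value c^T x* = 60.
Solving the dual: y* = (2.5, 0, 1.25).
  dual value b^T y* = 60.
Strong duality: c^T x* = b^T y*. Confirmed.

60


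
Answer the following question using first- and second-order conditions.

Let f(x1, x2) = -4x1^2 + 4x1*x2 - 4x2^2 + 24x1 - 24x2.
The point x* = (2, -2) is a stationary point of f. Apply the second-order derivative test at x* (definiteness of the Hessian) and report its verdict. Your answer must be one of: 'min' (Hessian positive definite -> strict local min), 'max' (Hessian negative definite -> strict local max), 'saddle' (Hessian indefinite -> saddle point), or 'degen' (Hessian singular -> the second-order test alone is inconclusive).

Compute the Hessian H = grad^2 f:
  H = [[-8, 4], [4, -8]]
Verify stationarity: grad f(x*) = H x* + g = (0, 0).
Eigenvalues of H: -12, -4.
Both eigenvalues < 0, so H is negative definite -> x* is a strict local max.

max


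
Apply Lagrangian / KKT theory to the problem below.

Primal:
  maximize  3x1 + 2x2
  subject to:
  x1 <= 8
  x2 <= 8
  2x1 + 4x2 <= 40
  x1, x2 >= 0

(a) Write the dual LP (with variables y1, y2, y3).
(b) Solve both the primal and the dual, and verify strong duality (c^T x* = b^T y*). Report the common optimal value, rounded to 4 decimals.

The standard primal-dual pair for 'max c^T x s.t. A x <= b, x >= 0' is:
  Dual:  min b^T y  s.t.  A^T y >= c,  y >= 0.

So the dual LP is:
  minimize  8y1 + 8y2 + 40y3
  subject to:
    y1 + 2y3 >= 3
    y2 + 4y3 >= 2
    y1, y2, y3 >= 0

Solving the primal: x* = (8, 6).
  primal value c^T x* = 36.
Solving the dual: y* = (2, 0, 0.5).
  dual value b^T y* = 36.
Strong duality: c^T x* = b^T y*. Confirmed.

36


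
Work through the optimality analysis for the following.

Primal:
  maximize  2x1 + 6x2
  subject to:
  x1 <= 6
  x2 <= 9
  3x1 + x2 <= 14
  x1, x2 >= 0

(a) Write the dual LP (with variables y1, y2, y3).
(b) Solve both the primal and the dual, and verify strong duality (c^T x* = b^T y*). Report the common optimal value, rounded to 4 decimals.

The standard primal-dual pair for 'max c^T x s.t. A x <= b, x >= 0' is:
  Dual:  min b^T y  s.t.  A^T y >= c,  y >= 0.

So the dual LP is:
  minimize  6y1 + 9y2 + 14y3
  subject to:
    y1 + 3y3 >= 2
    y2 + y3 >= 6
    y1, y2, y3 >= 0

Solving the primal: x* = (1.6667, 9).
  primal value c^T x* = 57.3333.
Solving the dual: y* = (0, 5.3333, 0.6667).
  dual value b^T y* = 57.3333.
Strong duality: c^T x* = b^T y*. Confirmed.

57.3333


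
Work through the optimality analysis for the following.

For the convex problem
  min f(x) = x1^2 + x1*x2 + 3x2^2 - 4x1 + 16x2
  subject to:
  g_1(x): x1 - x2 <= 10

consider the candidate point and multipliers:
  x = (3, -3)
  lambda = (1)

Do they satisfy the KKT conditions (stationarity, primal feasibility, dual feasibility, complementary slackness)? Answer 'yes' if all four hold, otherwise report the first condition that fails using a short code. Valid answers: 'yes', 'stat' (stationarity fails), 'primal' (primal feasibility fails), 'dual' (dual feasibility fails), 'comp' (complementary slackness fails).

Gradient of f: grad f(x) = Q x + c = (-1, 1)
Constraint values g_i(x) = a_i^T x - b_i:
  g_1((3, -3)) = -4
Stationarity residual: grad f(x) + sum_i lambda_i a_i = (0, 0)
  -> stationarity OK
Primal feasibility (all g_i <= 0): OK
Dual feasibility (all lambda_i >= 0): OK
Complementary slackness (lambda_i * g_i(x) = 0 for all i): FAILS

Verdict: the first failing condition is complementary_slackness -> comp.

comp


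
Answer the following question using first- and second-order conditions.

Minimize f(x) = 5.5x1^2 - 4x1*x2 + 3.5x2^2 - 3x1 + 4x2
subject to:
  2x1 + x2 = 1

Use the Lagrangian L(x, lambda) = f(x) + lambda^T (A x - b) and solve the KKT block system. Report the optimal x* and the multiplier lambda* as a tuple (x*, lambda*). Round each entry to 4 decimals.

Form the Lagrangian:
  L(x, lambda) = (1/2) x^T Q x + c^T x + lambda^T (A x - b)
Stationarity (grad_x L = 0): Q x + c + A^T lambda = 0.
Primal feasibility: A x = b.

This gives the KKT block system:
  [ Q   A^T ] [ x     ]   [-c ]
  [ A    0  ] [ lambda ] = [ b ]

Solving the linear system:
  x*      = (0.5273, -0.0545)
  lambda* = (-1.5091)
  f(x*)   = -0.1455

x* = (0.5273, -0.0545), lambda* = (-1.5091)


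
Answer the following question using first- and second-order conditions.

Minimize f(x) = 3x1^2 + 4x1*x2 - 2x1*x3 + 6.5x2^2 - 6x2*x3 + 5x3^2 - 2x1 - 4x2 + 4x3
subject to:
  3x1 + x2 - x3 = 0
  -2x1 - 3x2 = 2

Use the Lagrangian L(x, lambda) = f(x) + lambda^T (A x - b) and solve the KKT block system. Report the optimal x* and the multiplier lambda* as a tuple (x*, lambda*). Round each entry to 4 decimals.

Form the Lagrangian:
  L(x, lambda) = (1/2) x^T Q x + c^T x + lambda^T (A x - b)
Stationarity (grad_x L = 0): Q x + c + A^T lambda = 0.
Primal feasibility: A x = b.

This gives the KKT block system:
  [ Q   A^T ] [ x     ]   [-c ]
  [ A    0  ] [ lambda ] = [ b ]

Solving the linear system:
  x*      = (-0.0791, -0.6139, -0.8513)
  lambda* = (-0.6709, -2.6203)
  f(x*)   = 2.2247

x* = (-0.0791, -0.6139, -0.8513), lambda* = (-0.6709, -2.6203)


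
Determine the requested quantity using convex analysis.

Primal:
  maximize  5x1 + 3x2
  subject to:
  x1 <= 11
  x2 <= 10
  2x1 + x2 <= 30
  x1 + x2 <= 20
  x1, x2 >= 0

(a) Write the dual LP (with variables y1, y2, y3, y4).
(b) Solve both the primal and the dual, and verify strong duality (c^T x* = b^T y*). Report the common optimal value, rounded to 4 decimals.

The standard primal-dual pair for 'max c^T x s.t. A x <= b, x >= 0' is:
  Dual:  min b^T y  s.t.  A^T y >= c,  y >= 0.

So the dual LP is:
  minimize  11y1 + 10y2 + 30y3 + 20y4
  subject to:
    y1 + 2y3 + y4 >= 5
    y2 + y3 + y4 >= 3
    y1, y2, y3, y4 >= 0

Solving the primal: x* = (10, 10).
  primal value c^T x* = 80.
Solving the dual: y* = (0, 0.5, 2.5, 0).
  dual value b^T y* = 80.
Strong duality: c^T x* = b^T y*. Confirmed.

80


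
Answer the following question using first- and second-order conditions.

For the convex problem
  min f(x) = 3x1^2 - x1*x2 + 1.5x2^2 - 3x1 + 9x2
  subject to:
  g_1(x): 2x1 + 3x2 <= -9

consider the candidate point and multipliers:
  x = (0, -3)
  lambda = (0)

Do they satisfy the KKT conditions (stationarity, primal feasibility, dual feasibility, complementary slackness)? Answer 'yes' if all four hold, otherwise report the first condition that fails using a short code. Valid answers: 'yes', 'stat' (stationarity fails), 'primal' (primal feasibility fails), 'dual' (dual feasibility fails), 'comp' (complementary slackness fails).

Gradient of f: grad f(x) = Q x + c = (0, 0)
Constraint values g_i(x) = a_i^T x - b_i:
  g_1((0, -3)) = 0
Stationarity residual: grad f(x) + sum_i lambda_i a_i = (0, 0)
  -> stationarity OK
Primal feasibility (all g_i <= 0): OK
Dual feasibility (all lambda_i >= 0): OK
Complementary slackness (lambda_i * g_i(x) = 0 for all i): OK

Verdict: yes, KKT holds.

yes


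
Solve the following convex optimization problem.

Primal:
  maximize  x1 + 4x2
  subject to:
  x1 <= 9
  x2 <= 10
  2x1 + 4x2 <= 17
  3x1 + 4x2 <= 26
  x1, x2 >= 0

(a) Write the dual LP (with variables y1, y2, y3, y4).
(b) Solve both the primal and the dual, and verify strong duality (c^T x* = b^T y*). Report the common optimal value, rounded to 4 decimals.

The standard primal-dual pair for 'max c^T x s.t. A x <= b, x >= 0' is:
  Dual:  min b^T y  s.t.  A^T y >= c,  y >= 0.

So the dual LP is:
  minimize  9y1 + 10y2 + 17y3 + 26y4
  subject to:
    y1 + 2y3 + 3y4 >= 1
    y2 + 4y3 + 4y4 >= 4
    y1, y2, y3, y4 >= 0

Solving the primal: x* = (0, 4.25).
  primal value c^T x* = 17.
Solving the dual: y* = (0, 0, 1, 0).
  dual value b^T y* = 17.
Strong duality: c^T x* = b^T y*. Confirmed.

17


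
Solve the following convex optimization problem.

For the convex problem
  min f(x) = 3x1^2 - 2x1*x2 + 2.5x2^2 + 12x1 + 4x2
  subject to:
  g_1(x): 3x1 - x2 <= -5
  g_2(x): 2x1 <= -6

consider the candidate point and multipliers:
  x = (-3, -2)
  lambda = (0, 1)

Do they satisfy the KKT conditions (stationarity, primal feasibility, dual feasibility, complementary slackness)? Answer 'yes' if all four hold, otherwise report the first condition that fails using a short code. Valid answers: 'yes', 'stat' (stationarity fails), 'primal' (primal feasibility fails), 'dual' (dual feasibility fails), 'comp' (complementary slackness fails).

Gradient of f: grad f(x) = Q x + c = (-2, 0)
Constraint values g_i(x) = a_i^T x - b_i:
  g_1((-3, -2)) = -2
  g_2((-3, -2)) = 0
Stationarity residual: grad f(x) + sum_i lambda_i a_i = (0, 0)
  -> stationarity OK
Primal feasibility (all g_i <= 0): OK
Dual feasibility (all lambda_i >= 0): OK
Complementary slackness (lambda_i * g_i(x) = 0 for all i): OK

Verdict: yes, KKT holds.

yes


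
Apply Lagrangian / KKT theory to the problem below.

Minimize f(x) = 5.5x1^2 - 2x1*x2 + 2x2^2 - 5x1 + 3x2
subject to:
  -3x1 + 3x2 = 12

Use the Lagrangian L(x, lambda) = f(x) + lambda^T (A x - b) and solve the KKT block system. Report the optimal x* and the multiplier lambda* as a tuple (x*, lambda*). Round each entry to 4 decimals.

Form the Lagrangian:
  L(x, lambda) = (1/2) x^T Q x + c^T x + lambda^T (A x - b)
Stationarity (grad_x L = 0): Q x + c + A^T lambda = 0.
Primal feasibility: A x = b.

This gives the KKT block system:
  [ Q   A^T ] [ x     ]   [-c ]
  [ A    0  ] [ lambda ] = [ b ]

Solving the linear system:
  x*      = (-0.5455, 3.4545)
  lambda* = (-5.9697)
  f(x*)   = 42.3636

x* = (-0.5455, 3.4545), lambda* = (-5.9697)


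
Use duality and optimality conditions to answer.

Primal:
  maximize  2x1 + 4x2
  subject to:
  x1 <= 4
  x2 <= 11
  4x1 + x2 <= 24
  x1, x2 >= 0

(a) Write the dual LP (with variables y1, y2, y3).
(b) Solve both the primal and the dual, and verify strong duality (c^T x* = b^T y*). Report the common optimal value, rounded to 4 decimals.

The standard primal-dual pair for 'max c^T x s.t. A x <= b, x >= 0' is:
  Dual:  min b^T y  s.t.  A^T y >= c,  y >= 0.

So the dual LP is:
  minimize  4y1 + 11y2 + 24y3
  subject to:
    y1 + 4y3 >= 2
    y2 + y3 >= 4
    y1, y2, y3 >= 0

Solving the primal: x* = (3.25, 11).
  primal value c^T x* = 50.5.
Solving the dual: y* = (0, 3.5, 0.5).
  dual value b^T y* = 50.5.
Strong duality: c^T x* = b^T y*. Confirmed.

50.5


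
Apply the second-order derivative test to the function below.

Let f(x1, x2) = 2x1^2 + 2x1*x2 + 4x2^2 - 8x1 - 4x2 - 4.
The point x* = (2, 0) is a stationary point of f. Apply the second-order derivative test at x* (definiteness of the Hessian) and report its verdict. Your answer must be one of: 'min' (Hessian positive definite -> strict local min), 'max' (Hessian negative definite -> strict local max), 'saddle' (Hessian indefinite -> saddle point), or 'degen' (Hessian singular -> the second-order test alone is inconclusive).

Compute the Hessian H = grad^2 f:
  H = [[4, 2], [2, 8]]
Verify stationarity: grad f(x*) = H x* + g = (0, 0).
Eigenvalues of H: 3.1716, 8.8284.
Both eigenvalues > 0, so H is positive definite -> x* is a strict local min.

min


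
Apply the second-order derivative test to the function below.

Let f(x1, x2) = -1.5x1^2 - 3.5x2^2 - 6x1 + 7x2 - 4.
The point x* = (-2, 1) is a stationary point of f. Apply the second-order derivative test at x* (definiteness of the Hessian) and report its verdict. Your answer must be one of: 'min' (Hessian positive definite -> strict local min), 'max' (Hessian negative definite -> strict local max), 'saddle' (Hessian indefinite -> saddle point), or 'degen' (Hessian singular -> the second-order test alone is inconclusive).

Compute the Hessian H = grad^2 f:
  H = [[-3, 0], [0, -7]]
Verify stationarity: grad f(x*) = H x* + g = (0, 0).
Eigenvalues of H: -7, -3.
Both eigenvalues < 0, so H is negative definite -> x* is a strict local max.

max


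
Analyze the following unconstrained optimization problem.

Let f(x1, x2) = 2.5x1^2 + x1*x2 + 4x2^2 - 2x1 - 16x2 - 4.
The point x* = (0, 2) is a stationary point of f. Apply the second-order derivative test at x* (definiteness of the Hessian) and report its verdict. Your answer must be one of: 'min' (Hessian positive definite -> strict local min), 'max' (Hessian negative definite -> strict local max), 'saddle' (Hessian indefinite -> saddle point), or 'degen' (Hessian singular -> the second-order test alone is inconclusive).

Compute the Hessian H = grad^2 f:
  H = [[5, 1], [1, 8]]
Verify stationarity: grad f(x*) = H x* + g = (0, 0).
Eigenvalues of H: 4.6972, 8.3028.
Both eigenvalues > 0, so H is positive definite -> x* is a strict local min.

min


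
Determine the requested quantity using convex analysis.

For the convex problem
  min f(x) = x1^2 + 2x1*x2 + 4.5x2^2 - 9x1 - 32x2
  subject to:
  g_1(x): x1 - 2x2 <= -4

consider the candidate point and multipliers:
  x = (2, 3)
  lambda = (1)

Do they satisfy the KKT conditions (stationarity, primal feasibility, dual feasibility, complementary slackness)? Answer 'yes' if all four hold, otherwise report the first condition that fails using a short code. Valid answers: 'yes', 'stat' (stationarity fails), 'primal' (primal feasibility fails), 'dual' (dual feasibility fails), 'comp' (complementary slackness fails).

Gradient of f: grad f(x) = Q x + c = (1, -1)
Constraint values g_i(x) = a_i^T x - b_i:
  g_1((2, 3)) = 0
Stationarity residual: grad f(x) + sum_i lambda_i a_i = (2, -3)
  -> stationarity FAILS
Primal feasibility (all g_i <= 0): OK
Dual feasibility (all lambda_i >= 0): OK
Complementary slackness (lambda_i * g_i(x) = 0 for all i): OK

Verdict: the first failing condition is stationarity -> stat.

stat


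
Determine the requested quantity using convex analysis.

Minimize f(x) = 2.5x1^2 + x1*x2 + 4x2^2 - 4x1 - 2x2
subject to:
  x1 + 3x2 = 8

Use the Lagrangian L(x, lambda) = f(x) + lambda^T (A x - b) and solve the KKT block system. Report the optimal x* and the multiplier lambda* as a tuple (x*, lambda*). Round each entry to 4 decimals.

Form the Lagrangian:
  L(x, lambda) = (1/2) x^T Q x + c^T x + lambda^T (A x - b)
Stationarity (grad_x L = 0): Q x + c + A^T lambda = 0.
Primal feasibility: A x = b.

This gives the KKT block system:
  [ Q   A^T ] [ x     ]   [-c ]
  [ A    0  ] [ lambda ] = [ b ]

Solving the linear system:
  x*      = (1.4894, 2.1702)
  lambda* = (-5.617)
  f(x*)   = 17.3191

x* = (1.4894, 2.1702), lambda* = (-5.617)


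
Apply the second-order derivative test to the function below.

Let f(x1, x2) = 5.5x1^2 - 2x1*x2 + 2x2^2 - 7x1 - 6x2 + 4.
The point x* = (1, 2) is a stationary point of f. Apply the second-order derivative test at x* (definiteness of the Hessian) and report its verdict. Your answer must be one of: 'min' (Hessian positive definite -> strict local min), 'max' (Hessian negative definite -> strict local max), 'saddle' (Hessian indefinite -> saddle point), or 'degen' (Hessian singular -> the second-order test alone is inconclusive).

Compute the Hessian H = grad^2 f:
  H = [[11, -2], [-2, 4]]
Verify stationarity: grad f(x*) = H x* + g = (0, 0).
Eigenvalues of H: 3.4689, 11.5311.
Both eigenvalues > 0, so H is positive definite -> x* is a strict local min.

min


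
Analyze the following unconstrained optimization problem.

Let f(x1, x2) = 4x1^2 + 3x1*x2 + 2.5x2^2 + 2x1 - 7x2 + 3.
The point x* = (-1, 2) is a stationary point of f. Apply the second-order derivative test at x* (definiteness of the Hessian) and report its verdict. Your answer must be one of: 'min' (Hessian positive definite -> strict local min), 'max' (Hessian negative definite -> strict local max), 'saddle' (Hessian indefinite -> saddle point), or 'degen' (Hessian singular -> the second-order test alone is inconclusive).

Compute the Hessian H = grad^2 f:
  H = [[8, 3], [3, 5]]
Verify stationarity: grad f(x*) = H x* + g = (0, 0).
Eigenvalues of H: 3.1459, 9.8541.
Both eigenvalues > 0, so H is positive definite -> x* is a strict local min.

min


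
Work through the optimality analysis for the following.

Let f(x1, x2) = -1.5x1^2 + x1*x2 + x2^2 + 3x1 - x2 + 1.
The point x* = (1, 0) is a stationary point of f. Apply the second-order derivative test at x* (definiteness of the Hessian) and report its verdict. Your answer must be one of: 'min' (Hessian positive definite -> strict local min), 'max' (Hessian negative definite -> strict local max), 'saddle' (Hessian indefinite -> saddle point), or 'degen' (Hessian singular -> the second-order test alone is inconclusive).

Compute the Hessian H = grad^2 f:
  H = [[-3, 1], [1, 2]]
Verify stationarity: grad f(x*) = H x* + g = (0, 0).
Eigenvalues of H: -3.1926, 2.1926.
Eigenvalues have mixed signs, so H is indefinite -> x* is a saddle point.

saddle


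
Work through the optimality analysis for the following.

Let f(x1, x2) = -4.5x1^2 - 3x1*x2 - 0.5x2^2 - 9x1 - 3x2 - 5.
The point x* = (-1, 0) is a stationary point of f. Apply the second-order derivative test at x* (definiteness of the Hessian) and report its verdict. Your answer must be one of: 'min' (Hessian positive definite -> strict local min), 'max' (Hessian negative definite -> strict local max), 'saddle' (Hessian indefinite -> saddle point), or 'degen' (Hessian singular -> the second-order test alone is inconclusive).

Compute the Hessian H = grad^2 f:
  H = [[-9, -3], [-3, -1]]
Verify stationarity: grad f(x*) = H x* + g = (0, 0).
Eigenvalues of H: -10, 0.
H has a zero eigenvalue (singular; negative semidefinite but not definite), so H is neither positive definite, negative definite, nor indefinite. The second-order test alone is inconclusive -> degen.
(Indeed, f is constant along the null direction of H through x*, so x* is not a strict local extremum.)

degen


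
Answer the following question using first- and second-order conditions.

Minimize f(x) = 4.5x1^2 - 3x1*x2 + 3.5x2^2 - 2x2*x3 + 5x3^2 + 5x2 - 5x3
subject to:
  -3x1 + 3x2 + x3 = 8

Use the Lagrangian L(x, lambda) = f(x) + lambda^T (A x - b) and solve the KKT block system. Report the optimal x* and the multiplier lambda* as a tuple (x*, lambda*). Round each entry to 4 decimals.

Form the Lagrangian:
  L(x, lambda) = (1/2) x^T Q x + c^T x + lambda^T (A x - b)
Stationarity (grad_x L = 0): Q x + c + A^T lambda = 0.
Primal feasibility: A x = b.

This gives the KKT block system:
  [ Q   A^T ] [ x     ]   [-c ]
  [ A    0  ] [ lambda ] = [ b ]

Solving the linear system:
  x*      = (-1.1727, 1.1, 1.1818)
  lambda* = (-4.6182)
  f(x*)   = 18.2682

x* = (-1.1727, 1.1, 1.1818), lambda* = (-4.6182)


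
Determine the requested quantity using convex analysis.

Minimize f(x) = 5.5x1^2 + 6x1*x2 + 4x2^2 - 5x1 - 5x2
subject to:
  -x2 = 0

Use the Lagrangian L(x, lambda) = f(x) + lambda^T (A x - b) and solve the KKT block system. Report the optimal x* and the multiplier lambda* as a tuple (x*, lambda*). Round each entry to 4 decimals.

Form the Lagrangian:
  L(x, lambda) = (1/2) x^T Q x + c^T x + lambda^T (A x - b)
Stationarity (grad_x L = 0): Q x + c + A^T lambda = 0.
Primal feasibility: A x = b.

This gives the KKT block system:
  [ Q   A^T ] [ x     ]   [-c ]
  [ A    0  ] [ lambda ] = [ b ]

Solving the linear system:
  x*      = (0.4545, 0)
  lambda* = (-2.2727)
  f(x*)   = -1.1364

x* = (0.4545, 0), lambda* = (-2.2727)


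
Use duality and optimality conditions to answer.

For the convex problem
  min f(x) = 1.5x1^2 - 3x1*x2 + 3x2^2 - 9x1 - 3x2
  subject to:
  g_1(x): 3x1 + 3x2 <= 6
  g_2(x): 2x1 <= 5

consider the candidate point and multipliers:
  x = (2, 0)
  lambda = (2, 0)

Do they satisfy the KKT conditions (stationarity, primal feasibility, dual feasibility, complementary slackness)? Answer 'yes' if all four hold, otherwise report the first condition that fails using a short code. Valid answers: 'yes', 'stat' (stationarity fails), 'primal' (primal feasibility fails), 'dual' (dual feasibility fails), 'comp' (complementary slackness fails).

Gradient of f: grad f(x) = Q x + c = (-3, -9)
Constraint values g_i(x) = a_i^T x - b_i:
  g_1((2, 0)) = 0
  g_2((2, 0)) = -1
Stationarity residual: grad f(x) + sum_i lambda_i a_i = (3, -3)
  -> stationarity FAILS
Primal feasibility (all g_i <= 0): OK
Dual feasibility (all lambda_i >= 0): OK
Complementary slackness (lambda_i * g_i(x) = 0 for all i): OK

Verdict: the first failing condition is stationarity -> stat.

stat


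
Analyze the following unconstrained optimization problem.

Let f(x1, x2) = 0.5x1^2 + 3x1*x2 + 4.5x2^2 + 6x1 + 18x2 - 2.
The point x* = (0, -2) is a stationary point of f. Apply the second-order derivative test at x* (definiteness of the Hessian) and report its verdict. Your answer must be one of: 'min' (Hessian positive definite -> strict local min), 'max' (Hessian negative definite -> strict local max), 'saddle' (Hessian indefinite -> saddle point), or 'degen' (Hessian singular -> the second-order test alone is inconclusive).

Compute the Hessian H = grad^2 f:
  H = [[1, 3], [3, 9]]
Verify stationarity: grad f(x*) = H x* + g = (0, 0).
Eigenvalues of H: 0, 10.
H has a zero eigenvalue (singular; positive semidefinite but not definite), so H is neither positive definite, negative definite, nor indefinite. The second-order test alone is inconclusive -> degen.
(Indeed, f is constant along the null direction of H through x*, so x* is not a strict local extremum.)

degen


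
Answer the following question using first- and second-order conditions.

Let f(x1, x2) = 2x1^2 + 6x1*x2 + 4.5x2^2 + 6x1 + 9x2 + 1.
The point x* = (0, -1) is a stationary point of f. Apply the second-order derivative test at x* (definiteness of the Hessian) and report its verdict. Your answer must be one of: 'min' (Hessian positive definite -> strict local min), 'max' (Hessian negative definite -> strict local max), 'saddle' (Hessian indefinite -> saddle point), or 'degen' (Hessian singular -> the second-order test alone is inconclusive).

Compute the Hessian H = grad^2 f:
  H = [[4, 6], [6, 9]]
Verify stationarity: grad f(x*) = H x* + g = (0, 0).
Eigenvalues of H: 0, 13.
H has a zero eigenvalue (singular; positive semidefinite but not definite), so H is neither positive definite, negative definite, nor indefinite. The second-order test alone is inconclusive -> degen.
(Indeed, f is constant along the null direction of H through x*, so x* is not a strict local extremum.)

degen


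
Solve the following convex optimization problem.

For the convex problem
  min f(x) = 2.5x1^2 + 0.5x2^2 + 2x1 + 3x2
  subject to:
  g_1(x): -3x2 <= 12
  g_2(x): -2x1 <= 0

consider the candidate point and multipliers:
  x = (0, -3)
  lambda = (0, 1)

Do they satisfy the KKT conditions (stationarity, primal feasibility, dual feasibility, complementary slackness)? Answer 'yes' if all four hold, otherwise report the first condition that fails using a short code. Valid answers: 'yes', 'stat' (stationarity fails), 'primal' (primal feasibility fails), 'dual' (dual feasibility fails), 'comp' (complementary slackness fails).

Gradient of f: grad f(x) = Q x + c = (2, 0)
Constraint values g_i(x) = a_i^T x - b_i:
  g_1((0, -3)) = -3
  g_2((0, -3)) = 0
Stationarity residual: grad f(x) + sum_i lambda_i a_i = (0, 0)
  -> stationarity OK
Primal feasibility (all g_i <= 0): OK
Dual feasibility (all lambda_i >= 0): OK
Complementary slackness (lambda_i * g_i(x) = 0 for all i): OK

Verdict: yes, KKT holds.

yes


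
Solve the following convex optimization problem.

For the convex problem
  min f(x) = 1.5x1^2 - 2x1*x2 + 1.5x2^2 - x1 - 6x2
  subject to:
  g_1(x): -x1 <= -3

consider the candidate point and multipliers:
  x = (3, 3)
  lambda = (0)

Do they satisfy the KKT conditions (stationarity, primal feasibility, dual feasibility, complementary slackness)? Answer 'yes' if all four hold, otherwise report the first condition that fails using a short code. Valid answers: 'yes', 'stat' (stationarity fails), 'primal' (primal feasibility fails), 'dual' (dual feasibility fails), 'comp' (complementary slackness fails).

Gradient of f: grad f(x) = Q x + c = (2, -3)
Constraint values g_i(x) = a_i^T x - b_i:
  g_1((3, 3)) = 0
Stationarity residual: grad f(x) + sum_i lambda_i a_i = (2, -3)
  -> stationarity FAILS
Primal feasibility (all g_i <= 0): OK
Dual feasibility (all lambda_i >= 0): OK
Complementary slackness (lambda_i * g_i(x) = 0 for all i): OK

Verdict: the first failing condition is stationarity -> stat.

stat


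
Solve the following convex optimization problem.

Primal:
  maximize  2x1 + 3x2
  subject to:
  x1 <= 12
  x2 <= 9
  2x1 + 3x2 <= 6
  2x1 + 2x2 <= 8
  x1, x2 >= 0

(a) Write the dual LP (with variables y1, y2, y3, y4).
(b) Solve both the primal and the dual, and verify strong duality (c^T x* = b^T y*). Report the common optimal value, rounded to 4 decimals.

The standard primal-dual pair for 'max c^T x s.t. A x <= b, x >= 0' is:
  Dual:  min b^T y  s.t.  A^T y >= c,  y >= 0.

So the dual LP is:
  minimize  12y1 + 9y2 + 6y3 + 8y4
  subject to:
    y1 + 2y3 + 2y4 >= 2
    y2 + 3y3 + 2y4 >= 3
    y1, y2, y3, y4 >= 0

Solving the primal: x* = (3, 0).
  primal value c^T x* = 6.
Solving the dual: y* = (0, 0, 1, 0).
  dual value b^T y* = 6.
Strong duality: c^T x* = b^T y*. Confirmed.

6


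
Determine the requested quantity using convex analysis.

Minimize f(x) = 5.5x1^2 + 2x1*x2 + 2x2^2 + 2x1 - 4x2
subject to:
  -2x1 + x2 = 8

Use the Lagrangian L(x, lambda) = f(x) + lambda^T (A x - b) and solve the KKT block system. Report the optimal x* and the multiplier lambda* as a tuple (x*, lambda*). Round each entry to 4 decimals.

Form the Lagrangian:
  L(x, lambda) = (1/2) x^T Q x + c^T x + lambda^T (A x - b)
Stationarity (grad_x L = 0): Q x + c + A^T lambda = 0.
Primal feasibility: A x = b.

This gives the KKT block system:
  [ Q   A^T ] [ x     ]   [-c ]
  [ A    0  ] [ lambda ] = [ b ]

Solving the linear system:
  x*      = (-2.1143, 3.7714)
  lambda* = (-6.8571)
  f(x*)   = 17.7714

x* = (-2.1143, 3.7714), lambda* = (-6.8571)


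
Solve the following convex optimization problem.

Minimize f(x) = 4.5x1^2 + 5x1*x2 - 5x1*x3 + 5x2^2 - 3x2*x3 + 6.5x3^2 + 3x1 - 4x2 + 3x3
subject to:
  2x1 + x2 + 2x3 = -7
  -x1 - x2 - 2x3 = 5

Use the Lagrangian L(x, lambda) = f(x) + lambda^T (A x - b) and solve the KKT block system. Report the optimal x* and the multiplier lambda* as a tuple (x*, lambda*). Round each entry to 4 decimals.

Form the Lagrangian:
  L(x, lambda) = (1/2) x^T Q x + c^T x + lambda^T (A x - b)
Stationarity (grad_x L = 0): Q x + c + A^T lambda = 0.
Primal feasibility: A x = b.

This gives the KKT block system:
  [ Q   A^T ] [ x     ]   [-c ]
  [ A    0  ] [ lambda ] = [ b ]

Solving the linear system:
  x*      = (-2, 0.3846, -1.6923)
  lambda* = (-0.4615, -5.5385)
  f(x*)   = 5.9231

x* = (-2, 0.3846, -1.6923), lambda* = (-0.4615, -5.5385)


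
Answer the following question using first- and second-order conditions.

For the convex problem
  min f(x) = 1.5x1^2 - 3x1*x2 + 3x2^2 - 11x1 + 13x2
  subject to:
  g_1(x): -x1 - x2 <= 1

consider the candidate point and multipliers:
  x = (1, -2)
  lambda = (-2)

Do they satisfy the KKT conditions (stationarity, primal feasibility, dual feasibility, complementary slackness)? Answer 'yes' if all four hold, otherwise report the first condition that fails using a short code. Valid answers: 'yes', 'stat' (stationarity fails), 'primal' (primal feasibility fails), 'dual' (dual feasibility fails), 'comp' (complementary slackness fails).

Gradient of f: grad f(x) = Q x + c = (-2, -2)
Constraint values g_i(x) = a_i^T x - b_i:
  g_1((1, -2)) = 0
Stationarity residual: grad f(x) + sum_i lambda_i a_i = (0, 0)
  -> stationarity OK
Primal feasibility (all g_i <= 0): OK
Dual feasibility (all lambda_i >= 0): FAILS
Complementary slackness (lambda_i * g_i(x) = 0 for all i): OK

Verdict: the first failing condition is dual_feasibility -> dual.

dual


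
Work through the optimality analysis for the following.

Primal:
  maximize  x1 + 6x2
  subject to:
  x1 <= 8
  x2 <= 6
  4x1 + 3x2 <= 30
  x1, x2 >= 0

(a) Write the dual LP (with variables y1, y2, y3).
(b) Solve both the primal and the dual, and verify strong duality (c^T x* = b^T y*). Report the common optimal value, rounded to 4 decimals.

The standard primal-dual pair for 'max c^T x s.t. A x <= b, x >= 0' is:
  Dual:  min b^T y  s.t.  A^T y >= c,  y >= 0.

So the dual LP is:
  minimize  8y1 + 6y2 + 30y3
  subject to:
    y1 + 4y3 >= 1
    y2 + 3y3 >= 6
    y1, y2, y3 >= 0

Solving the primal: x* = (3, 6).
  primal value c^T x* = 39.
Solving the dual: y* = (0, 5.25, 0.25).
  dual value b^T y* = 39.
Strong duality: c^T x* = b^T y*. Confirmed.

39


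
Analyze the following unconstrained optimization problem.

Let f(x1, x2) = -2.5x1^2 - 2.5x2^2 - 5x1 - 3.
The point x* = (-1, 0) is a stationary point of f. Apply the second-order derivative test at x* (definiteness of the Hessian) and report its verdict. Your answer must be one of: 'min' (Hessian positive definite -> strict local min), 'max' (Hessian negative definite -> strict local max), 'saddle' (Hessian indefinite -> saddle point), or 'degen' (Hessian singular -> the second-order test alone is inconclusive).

Compute the Hessian H = grad^2 f:
  H = [[-5, 0], [0, -5]]
Verify stationarity: grad f(x*) = H x* + g = (0, 0).
Eigenvalues of H: -5, -5.
Both eigenvalues < 0, so H is negative definite -> x* is a strict local max.

max


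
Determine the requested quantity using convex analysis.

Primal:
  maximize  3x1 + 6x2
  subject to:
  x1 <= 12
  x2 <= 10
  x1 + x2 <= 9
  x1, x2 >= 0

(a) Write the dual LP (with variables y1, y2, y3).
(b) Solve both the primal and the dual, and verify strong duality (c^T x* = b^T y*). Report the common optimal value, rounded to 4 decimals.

The standard primal-dual pair for 'max c^T x s.t. A x <= b, x >= 0' is:
  Dual:  min b^T y  s.t.  A^T y >= c,  y >= 0.

So the dual LP is:
  minimize  12y1 + 10y2 + 9y3
  subject to:
    y1 + y3 >= 3
    y2 + y3 >= 6
    y1, y2, y3 >= 0

Solving the primal: x* = (0, 9).
  primal value c^T x* = 54.
Solving the dual: y* = (0, 0, 6).
  dual value b^T y* = 54.
Strong duality: c^T x* = b^T y*. Confirmed.

54


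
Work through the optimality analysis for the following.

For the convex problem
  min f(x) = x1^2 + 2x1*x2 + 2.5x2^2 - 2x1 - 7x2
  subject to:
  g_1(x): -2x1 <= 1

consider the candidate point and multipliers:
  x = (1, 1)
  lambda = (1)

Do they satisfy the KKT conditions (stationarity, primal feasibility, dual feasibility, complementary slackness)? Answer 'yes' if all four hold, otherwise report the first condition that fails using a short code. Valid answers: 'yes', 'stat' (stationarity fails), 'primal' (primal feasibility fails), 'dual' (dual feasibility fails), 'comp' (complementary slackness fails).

Gradient of f: grad f(x) = Q x + c = (2, 0)
Constraint values g_i(x) = a_i^T x - b_i:
  g_1((1, 1)) = -3
Stationarity residual: grad f(x) + sum_i lambda_i a_i = (0, 0)
  -> stationarity OK
Primal feasibility (all g_i <= 0): OK
Dual feasibility (all lambda_i >= 0): OK
Complementary slackness (lambda_i * g_i(x) = 0 for all i): FAILS

Verdict: the first failing condition is complementary_slackness -> comp.

comp
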